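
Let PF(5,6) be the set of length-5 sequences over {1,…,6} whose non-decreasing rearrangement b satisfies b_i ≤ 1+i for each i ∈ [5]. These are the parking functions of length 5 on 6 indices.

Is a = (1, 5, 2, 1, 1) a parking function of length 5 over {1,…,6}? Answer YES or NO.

YES

Sorted: b = (1, 1, 1, 2, 5).
  b_1=1 ≤ 2
  b_2=1 ≤ 3
  b_3=1 ≤ 4
  b_4=2 ≤ 5
  b_5=5 ≤ 6
All bounds hold ⇒ YES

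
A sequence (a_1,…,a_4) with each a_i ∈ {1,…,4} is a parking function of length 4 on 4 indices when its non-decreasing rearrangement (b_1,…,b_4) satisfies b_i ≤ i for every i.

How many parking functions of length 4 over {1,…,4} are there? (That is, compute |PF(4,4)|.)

125

Count = (4+1−4)·(4+1)^{4−1} = 1×125 = 125 (Pollak)
E.g. (3,1,3,2) → sorted (1,2,3,3): b_i ≤ i ∀i, a PF.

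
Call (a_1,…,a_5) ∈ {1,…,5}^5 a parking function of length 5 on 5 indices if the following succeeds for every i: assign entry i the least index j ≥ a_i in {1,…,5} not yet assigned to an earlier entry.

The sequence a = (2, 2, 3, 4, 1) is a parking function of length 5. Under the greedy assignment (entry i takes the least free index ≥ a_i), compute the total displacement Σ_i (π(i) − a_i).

3

Σπ = 5·6/2 = 15 (π permutes [5]); Σa = 2+2+3+4+1 = 12; disp = 15−12 = 3.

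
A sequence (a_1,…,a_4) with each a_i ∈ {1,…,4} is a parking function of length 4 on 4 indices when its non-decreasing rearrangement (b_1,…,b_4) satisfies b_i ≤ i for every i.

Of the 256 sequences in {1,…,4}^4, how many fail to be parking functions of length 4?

|PF| = 1·5^3 = 1×125 = 125 [KW]
Example (4,4,4,2) → sorted (2,4,4,4): b_1=2>1, not a PF.
Total 256; non-PF = 256−125 = 131

131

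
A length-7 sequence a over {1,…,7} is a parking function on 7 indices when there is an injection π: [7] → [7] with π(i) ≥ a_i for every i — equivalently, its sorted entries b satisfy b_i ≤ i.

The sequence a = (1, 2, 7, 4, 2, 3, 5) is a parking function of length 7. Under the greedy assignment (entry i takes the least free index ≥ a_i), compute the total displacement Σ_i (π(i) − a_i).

4

Σπ = 7·8/2 = 28 (π permutes [7]); Σa = 1+2+7+4+2+3+5 = 24; disp = 28−24 = 4.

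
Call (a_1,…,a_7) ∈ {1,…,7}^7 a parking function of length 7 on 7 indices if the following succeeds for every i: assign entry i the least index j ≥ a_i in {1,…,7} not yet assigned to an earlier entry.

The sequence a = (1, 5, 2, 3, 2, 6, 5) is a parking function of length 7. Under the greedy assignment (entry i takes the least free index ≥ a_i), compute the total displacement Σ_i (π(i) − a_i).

4

Σπ = 7·8/2 = 28 (π permutes [7]); Σa = 1+5+2+3+2+6+5 = 24; disp = 28−24 = 4.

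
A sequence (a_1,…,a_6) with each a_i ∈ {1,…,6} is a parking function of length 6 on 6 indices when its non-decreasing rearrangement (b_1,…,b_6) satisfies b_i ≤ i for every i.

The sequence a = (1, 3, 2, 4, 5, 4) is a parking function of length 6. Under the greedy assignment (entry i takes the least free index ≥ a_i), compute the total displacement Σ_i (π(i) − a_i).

2

Σπ = 6·7/2 = 21 (π permutes [6]); Σa = 1+3+2+4+5+4 = 19; disp = 21−19 = 2.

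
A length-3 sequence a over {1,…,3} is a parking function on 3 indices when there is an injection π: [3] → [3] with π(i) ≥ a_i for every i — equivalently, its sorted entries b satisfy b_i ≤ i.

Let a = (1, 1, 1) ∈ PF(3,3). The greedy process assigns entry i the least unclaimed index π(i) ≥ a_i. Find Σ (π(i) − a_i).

Σπ = 3·4/2 = 6 (π permutes [3]); Σa = 1+1+1 = 3; disp = 6−3 = 3.

3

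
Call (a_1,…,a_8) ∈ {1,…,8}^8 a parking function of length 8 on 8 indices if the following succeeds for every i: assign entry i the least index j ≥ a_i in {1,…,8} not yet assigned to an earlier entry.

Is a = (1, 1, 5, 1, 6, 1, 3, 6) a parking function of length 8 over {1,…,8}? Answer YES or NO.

YES

Rearranged: b = (1, 1, 1, 1, 3, 5, 6, 6).
  b_1=1 ≤ 1
  b_2=1 ≤ 2
  b_3=1 ≤ 3
  b_4=1 ≤ 4
  b_5=3 ≤ 5
  b_6=5 ≤ 6
  b_7=6 ≤ 7
  b_8=6 ≤ 8
All bounds hold ⇒ YES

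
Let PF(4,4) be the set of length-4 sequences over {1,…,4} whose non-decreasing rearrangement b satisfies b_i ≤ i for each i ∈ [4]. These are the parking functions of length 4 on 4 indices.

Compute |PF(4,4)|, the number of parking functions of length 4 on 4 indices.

125

#PF = (4+1−4)·(4+1)^{4−1} = 1 · 125 = 125 (Konheim–Weiss)
Example (2,1,3,4) → sorted (1,2,3,4): b_i ≤ i ∀i, a PF.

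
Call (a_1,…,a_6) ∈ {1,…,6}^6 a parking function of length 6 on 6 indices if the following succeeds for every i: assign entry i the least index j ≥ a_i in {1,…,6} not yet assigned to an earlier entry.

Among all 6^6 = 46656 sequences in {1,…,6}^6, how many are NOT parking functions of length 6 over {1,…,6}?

|PF| = (6+1−6)·(6+1)^{6−1} = 1 · 16807 = 16807 (Konheim–Weiss)
Check (6,6,6,3,4,1) → sorted (1,3,4,6,6,6): b_2=3>2, not a PF.
Total 46656; non-PF = 46656−16807 = 29849

29849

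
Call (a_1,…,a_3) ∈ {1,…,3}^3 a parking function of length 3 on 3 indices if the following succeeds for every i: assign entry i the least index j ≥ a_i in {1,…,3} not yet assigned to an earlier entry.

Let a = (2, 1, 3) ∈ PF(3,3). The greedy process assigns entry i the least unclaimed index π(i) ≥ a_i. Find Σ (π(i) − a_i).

Σπ = 3·4/2 = 6 (π permutes [3]); Σa = 2+1+3 = 6; disp = 6−6 = 0.

0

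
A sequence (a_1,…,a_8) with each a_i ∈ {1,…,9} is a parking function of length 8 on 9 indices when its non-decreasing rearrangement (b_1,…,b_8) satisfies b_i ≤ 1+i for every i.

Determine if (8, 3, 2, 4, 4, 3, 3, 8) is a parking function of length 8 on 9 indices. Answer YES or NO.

Sorted: b = (2, 3, 3, 3, 4, 4, 8, 8).
  b_1=2 ≤ 2
  b_2=3 ≤ 3
  b_3=3 ≤ 4
  b_4=3 ≤ 5
  b_5=4 ≤ 6
  b_6=4 ≤ 7
  b_7=8 ≤ 8
  b_8=8 ≤ 9
All bounds hold ⇒ YES

YES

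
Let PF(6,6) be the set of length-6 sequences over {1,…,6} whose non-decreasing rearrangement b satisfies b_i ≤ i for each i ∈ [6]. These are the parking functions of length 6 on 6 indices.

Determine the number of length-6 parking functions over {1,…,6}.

#PF = (7−6)·7^(6−1) = 1·16807 = 16807 [KW]
Check (4,1,4,2,4,3) → sorted (1,2,3,4,4,4): b_i ≤ i ∀i, a PF.

16807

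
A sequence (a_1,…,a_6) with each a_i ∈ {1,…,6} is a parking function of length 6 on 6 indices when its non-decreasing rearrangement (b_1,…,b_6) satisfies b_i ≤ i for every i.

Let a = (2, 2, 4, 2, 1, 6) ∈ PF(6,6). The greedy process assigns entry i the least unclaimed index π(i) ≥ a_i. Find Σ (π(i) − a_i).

Σπ = 21 ({1..6} each once); Σa = 2+2+4+2+1+6 = 17; disp = 21−17 = 4.

4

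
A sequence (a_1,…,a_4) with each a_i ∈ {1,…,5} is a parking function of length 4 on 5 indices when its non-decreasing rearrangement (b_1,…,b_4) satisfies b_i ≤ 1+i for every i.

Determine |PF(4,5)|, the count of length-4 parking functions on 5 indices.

Count = 2·6^3 = 2·216 = 432 (Pollak)
Check (1,2,2,1) → sorted (1,1,2,2): b_i ≤ 1+i ∀i, a PF.

432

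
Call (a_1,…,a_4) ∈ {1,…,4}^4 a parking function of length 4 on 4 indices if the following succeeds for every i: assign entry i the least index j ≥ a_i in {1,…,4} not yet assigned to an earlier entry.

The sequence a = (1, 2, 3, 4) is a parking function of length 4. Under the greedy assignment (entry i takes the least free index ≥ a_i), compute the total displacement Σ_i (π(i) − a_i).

0

Σπ(i) = 1+…+4 = 10; Σa = 1+2+3+4 = 10; disp = 10−10 = 0.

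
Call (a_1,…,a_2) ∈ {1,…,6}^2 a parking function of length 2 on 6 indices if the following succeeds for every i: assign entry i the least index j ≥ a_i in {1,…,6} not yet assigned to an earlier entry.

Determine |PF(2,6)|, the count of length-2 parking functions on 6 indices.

35

#PF = (7−2)·7^(2−1) = 5·7 = 35 (Konheim–Weiss)
One tuple (3,5) → sorted (3,5): b_i ≤ 4+i ∀i, a PF.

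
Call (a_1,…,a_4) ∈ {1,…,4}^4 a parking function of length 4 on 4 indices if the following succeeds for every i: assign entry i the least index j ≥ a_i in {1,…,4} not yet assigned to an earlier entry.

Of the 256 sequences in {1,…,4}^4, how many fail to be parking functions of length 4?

131

|PF| = 1·5^3 = 1 · 125 = 125 (Konheim–Weiss)
E.g. (3,3,3,1) → sorted (1,3,3,3): b_2=3>2, not a PF.
4^4 − 125 = 256 − 125 = 131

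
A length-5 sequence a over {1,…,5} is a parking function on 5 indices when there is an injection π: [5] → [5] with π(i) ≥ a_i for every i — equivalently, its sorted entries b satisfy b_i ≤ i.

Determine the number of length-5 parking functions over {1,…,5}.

|PF(5,5)| = 1·6^4 = 1·1296 = 1296 (Pollak)
E.g. (5,2,4,1,1) → sorted (1,1,2,4,5): b_i ≤ i ∀i, a PF.

1296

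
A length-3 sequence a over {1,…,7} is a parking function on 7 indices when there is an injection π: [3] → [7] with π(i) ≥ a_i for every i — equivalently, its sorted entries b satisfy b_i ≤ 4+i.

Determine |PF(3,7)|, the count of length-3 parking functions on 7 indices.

320

Count = 5·8^2 = 5×64 = 320
Example (5,4,4) → sorted (4,4,5): b_i ≤ 4+i ∀i, a PF.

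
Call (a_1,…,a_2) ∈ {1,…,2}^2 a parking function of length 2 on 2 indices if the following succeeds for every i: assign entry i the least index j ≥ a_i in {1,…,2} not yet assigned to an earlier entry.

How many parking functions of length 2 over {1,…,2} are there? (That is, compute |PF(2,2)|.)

|PF| = (3−2)·3^(2−1) = 1·3 = 3 [KW]
E.g. (2,1) → sorted (1,2): b_i ≤ i ∀i, a PF.

3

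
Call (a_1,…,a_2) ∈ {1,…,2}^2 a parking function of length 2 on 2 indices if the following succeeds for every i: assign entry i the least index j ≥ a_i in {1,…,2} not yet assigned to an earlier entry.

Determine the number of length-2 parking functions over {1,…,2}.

Count = 1·3^1 = 1 · 3 = 3 (Pollak)
Example (2,1) → sorted (1,2): b_i ≤ i ∀i, a PF.

3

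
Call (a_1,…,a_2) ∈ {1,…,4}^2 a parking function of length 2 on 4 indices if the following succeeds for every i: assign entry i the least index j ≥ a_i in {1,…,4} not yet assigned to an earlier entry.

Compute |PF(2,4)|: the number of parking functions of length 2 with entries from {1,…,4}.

|PF(2,4)| = (5−2)·5^(2−1) = 3 · 5 = 15 (Pollak)
E.g. (2,1) → sorted (1,2): b_i ≤ 2+i ∀i, a PF.

15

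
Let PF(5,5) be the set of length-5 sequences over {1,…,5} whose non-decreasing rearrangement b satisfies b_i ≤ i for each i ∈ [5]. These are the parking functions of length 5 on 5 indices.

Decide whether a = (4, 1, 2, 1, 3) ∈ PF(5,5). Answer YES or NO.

YES

Sorted: b = (1, 1, 2, 3, 4).
  b_1=1 ≤ 1
  b_2=1 ≤ 2
  b_3=2 ≤ 3
  b_4=3 ≤ 4
  b_5=4 ≤ 5
All bounds hold ⇒ YES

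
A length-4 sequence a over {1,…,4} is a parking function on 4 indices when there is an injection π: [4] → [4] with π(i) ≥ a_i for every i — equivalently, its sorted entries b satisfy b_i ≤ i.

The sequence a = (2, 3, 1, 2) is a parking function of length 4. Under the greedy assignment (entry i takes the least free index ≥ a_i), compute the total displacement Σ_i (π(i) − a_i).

2

Σπ = 10 ({1..4} each once); Σa = 2+3+1+2 = 8; disp = 10−8 = 2.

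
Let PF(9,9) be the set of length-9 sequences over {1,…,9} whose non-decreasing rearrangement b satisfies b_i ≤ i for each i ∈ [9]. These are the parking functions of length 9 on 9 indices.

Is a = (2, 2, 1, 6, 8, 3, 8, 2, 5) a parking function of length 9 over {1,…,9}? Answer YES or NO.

YES

Rearranged: b = (1, 2, 2, 2, 3, 5, 6, 8, 8).
  b_1=1 ≤ 1
  b_2=2 ≤ 2
  b_3=2 ≤ 3
  b_4=2 ≤ 4
  b_5=3 ≤ 5
  b_6=5 ≤ 6
  b_7=6 ≤ 7
  b_8=8 ≤ 8
  b_9=8 ≤ 9
All bounds hold ⇒ YES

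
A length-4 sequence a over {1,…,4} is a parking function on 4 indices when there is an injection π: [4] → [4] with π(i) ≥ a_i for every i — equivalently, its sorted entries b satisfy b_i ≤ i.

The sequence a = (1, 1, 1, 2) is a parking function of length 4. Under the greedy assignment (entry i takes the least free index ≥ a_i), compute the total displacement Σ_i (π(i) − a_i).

5

Σπ = 10 ({1..4} each once); Σa = 1+1+1+2 = 5; disp = 10−5 = 5.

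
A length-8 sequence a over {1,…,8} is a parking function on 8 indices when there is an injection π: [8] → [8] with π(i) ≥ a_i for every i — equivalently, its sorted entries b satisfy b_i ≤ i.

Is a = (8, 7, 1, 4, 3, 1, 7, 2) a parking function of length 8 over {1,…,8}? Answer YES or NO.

Order a: b = (1, 1, 2, 3, 4, 7, 7, 8).
  b_1=1 ≤ 1
  b_2=1 ≤ 2
  b_3=2 ≤ 3
  b_4=3 ≤ 4
  b_5=4 ≤ 5
  b_6=7 > 6
  fails at i=6 ⇒ NO

NO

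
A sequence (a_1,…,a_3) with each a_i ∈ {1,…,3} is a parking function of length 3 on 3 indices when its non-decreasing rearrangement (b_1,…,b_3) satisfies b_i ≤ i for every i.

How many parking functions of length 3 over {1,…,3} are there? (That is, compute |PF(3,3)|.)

|PF| = (3−3+1)·(3+1)^(3−1) = 1×16 = 16 (Pollak)
One tuple (3,1,1) → sorted (1,1,3): b_i ≤ i ∀i, a PF.

16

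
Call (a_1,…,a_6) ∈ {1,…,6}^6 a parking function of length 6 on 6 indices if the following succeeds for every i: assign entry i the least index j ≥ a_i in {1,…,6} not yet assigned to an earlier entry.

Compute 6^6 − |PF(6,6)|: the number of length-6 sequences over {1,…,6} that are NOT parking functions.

29849

|PF| = (7−6)·7^(6−1) = 1×16807 = 16807 [KW]
One tuple (2,3,5,5,5,6) → sorted (2,3,5,5,5,6): b_1=2>1, not a PF.
Total 46656; non-PF = 46656−16807 = 29849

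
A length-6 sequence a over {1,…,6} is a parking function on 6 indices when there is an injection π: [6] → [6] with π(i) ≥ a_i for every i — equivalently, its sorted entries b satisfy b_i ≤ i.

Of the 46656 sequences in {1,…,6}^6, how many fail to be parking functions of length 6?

Count = (6+1−6)·(6+1)^{6−1} = 1×16807 = 16807
Example (3,4,6,4,3,5) → sorted (3,3,4,4,5,6): b_1=3>1, not a PF.
6^6 − 16807 = 46656 − 16807 = 29849

29849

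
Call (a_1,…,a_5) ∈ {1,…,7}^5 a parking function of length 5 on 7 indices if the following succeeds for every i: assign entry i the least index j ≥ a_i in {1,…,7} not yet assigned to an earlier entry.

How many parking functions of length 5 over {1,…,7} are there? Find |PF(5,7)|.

12288

Count = (7+1−5)·(7+1)^{5−1} = 3×4096 = 12288 (Konheim–Weiss)
Example (2,3,6,5,6) → sorted (2,3,5,6,6): b_i ≤ 2+i ∀i, a PF.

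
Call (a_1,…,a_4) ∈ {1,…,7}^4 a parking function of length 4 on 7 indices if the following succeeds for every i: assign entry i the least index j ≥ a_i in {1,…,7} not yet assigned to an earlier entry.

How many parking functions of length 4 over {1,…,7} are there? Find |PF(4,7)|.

2048

|PF| = (7+1−4)·(7+1)^{4−1} = 4·512 = 2048
Example (2,2,2,3) → sorted (2,2,2,3): b_i ≤ 3+i ∀i, a PF.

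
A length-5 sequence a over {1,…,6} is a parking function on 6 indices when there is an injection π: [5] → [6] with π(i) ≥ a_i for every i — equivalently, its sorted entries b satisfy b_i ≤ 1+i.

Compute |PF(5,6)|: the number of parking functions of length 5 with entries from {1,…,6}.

|PF(5,6)| = (7−5)·7^(5−1) = 2 · 2401 = 4802 (Pollak)
Check (6,4,1,5,3) → sorted (1,3,4,5,6): b_i ≤ 1+i ∀i, a PF.

4802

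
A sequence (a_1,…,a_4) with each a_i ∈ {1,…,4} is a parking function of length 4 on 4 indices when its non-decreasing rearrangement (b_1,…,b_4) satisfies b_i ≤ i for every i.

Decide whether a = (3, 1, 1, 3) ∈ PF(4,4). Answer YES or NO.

YES

Order a: b = (1, 1, 3, 3).
  b_1=1 ≤ 1
  b_2=1 ≤ 2
  b_3=3 ≤ 3
  b_4=3 ≤ 4
All bounds hold ⇒ YES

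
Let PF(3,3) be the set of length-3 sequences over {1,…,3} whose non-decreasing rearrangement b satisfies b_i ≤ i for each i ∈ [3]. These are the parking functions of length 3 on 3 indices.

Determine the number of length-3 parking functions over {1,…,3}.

16

|PF(3,3)| = 1·4^2 = 1×16 = 16 [KW]
Example (3,2,1) → sorted (1,2,3): b_i ≤ i ∀i, a PF.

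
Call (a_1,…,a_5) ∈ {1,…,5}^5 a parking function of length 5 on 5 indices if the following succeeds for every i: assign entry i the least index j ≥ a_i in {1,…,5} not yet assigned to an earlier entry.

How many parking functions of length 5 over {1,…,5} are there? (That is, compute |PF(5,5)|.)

1296

#PF = (6−5)·6^(5−1) = 1×1296 = 1296 (Konheim–Weiss)
One tuple (3,1,1,5,2) → sorted (1,1,2,3,5): b_i ≤ i ∀i, a PF.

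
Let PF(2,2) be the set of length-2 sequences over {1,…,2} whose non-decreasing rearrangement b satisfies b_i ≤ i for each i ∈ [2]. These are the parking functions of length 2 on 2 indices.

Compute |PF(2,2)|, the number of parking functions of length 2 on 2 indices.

|PF(2,2)| = (2+1−2)·(2+1)^{2−1} = 1×3 = 3
E.g. (1,2) → sorted (1,2): b_i ≤ i ∀i, a PF.

3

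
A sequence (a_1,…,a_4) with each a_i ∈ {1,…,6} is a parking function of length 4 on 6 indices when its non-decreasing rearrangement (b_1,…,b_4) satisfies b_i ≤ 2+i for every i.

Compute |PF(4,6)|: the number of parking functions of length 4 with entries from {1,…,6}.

Count = (6+1−4)·(6+1)^{4−1} = 3 · 343 = 1029
E.g. (4,5,6,3) → sorted (3,4,5,6): b_i ≤ 2+i ∀i, a PF.

1029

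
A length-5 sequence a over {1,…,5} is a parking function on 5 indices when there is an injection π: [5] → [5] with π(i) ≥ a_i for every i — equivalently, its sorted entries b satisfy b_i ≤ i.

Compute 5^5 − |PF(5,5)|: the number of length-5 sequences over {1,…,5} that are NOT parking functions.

1829

|PF| = (5−5+1)·(5+1)^(5−1) = 1×1296 = 1296 [KW]
Example (4,4,4,5,3) → sorted (3,4,4,4,5): b_1=3>1, not a PF.
Total 3125; non-PF = 3125−1296 = 1829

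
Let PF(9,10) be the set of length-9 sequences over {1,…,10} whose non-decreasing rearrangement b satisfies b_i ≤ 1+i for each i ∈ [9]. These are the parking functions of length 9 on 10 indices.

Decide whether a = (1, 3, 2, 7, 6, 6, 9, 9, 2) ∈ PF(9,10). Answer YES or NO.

Sorted: b = (1, 2, 2, 3, 6, 6, 7, 9, 9).
  b_1=1 ≤ 2
  b_2=2 ≤ 3
  b_3=2 ≤ 4
  b_4=3 ≤ 5
  b_5=6 ≤ 6
  b_6=6 ≤ 7
  b_7=7 ≤ 8
  b_8=9 ≤ 9
  b_9=9 ≤ 10
All bounds hold ⇒ YES

YES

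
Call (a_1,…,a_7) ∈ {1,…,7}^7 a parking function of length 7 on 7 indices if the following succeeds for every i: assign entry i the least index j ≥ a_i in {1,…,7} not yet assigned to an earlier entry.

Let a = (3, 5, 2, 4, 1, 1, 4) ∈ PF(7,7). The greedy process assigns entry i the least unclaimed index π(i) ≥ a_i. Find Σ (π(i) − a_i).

8

Σπ = 28 ({1..7} each once); Σa = 3+5+2+4+1+1+4 = 20; disp = 28−20 = 8.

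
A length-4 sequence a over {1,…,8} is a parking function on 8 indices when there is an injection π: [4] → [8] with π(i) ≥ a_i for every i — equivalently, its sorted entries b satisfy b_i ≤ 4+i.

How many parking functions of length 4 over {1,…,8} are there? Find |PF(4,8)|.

#PF = (8−4+1)·(8+1)^(4−1) = 5 · 729 = 3645
Check (4,2,7,1) → sorted (1,2,4,7): b_i ≤ 4+i ∀i, a PF.

3645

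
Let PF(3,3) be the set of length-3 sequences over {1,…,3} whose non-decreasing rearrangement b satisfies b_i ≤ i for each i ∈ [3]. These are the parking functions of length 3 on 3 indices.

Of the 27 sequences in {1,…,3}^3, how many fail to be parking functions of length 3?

#PF = (4−3)·4^(3−1) = 1×16 = 16 [KW]
One tuple (2,2,3) → sorted (2,2,3): b_1=2>1, not a PF.
Total 27; non-PF = 27−16 = 11

11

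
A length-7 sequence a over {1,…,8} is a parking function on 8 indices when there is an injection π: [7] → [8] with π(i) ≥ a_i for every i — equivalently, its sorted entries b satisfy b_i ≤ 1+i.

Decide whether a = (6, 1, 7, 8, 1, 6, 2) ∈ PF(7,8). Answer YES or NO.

NO

Order a: b = (1, 1, 2, 6, 6, 7, 8).
  b_1=1 ≤ 2
  b_2=1 ≤ 3
  b_3=2 ≤ 4
  b_4=6 > 5
  fails at i=4 ⇒ NO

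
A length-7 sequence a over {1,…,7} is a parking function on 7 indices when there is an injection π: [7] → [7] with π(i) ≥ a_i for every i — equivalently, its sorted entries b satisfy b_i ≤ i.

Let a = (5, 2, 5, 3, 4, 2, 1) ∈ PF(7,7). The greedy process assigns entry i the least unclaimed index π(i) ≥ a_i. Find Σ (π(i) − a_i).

6

Σπ(i) = 1+…+7 = 28; Σa = 5+2+5+3+4+2+1 = 22; disp = 28−22 = 6.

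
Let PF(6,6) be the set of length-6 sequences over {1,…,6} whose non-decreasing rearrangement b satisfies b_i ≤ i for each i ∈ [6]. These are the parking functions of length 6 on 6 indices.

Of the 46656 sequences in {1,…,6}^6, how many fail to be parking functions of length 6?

Count = (7−6)·7^(6−1) = 1 · 16807 = 16807 (Pollak)
Check (5,5,5,3,6,1) → sorted (1,3,5,5,5,6): b_2=3>2, not a PF.
So 46656 − 16807 = 29849 fail.

29849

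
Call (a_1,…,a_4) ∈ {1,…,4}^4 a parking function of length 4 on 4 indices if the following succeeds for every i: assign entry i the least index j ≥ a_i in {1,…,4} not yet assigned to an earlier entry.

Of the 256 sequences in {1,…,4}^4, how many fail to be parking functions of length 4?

#PF = 1·5^3 = 1·125 = 125
E.g. (2,2,2,3) → sorted (2,2,2,3): b_1=2>1, not a PF.
4^4 − 125 = 256 − 125 = 131

131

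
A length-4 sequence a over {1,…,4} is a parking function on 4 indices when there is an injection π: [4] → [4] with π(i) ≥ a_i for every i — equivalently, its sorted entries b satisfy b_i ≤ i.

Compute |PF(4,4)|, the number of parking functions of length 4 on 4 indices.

125

#PF = (4+1−4)·(4+1)^{4−1} = 1 · 125 = 125 [KW]
E.g. (2,2,1,1) → sorted (1,1,2,2): b_i ≤ i ∀i, a PF.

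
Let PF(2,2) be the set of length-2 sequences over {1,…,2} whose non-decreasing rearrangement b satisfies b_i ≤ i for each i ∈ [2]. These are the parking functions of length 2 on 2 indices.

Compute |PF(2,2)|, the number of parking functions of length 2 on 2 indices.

|PF| = (2−2+1)·(2+1)^(2−1) = 1·3 = 3 (Konheim–Weiss)
Check (1,2) → sorted (1,2): b_i ≤ i ∀i, a PF.

3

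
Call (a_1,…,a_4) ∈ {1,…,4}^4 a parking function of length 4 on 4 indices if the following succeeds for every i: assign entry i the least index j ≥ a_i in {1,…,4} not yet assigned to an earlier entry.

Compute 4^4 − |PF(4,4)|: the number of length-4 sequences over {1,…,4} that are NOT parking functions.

131

|PF| = (5−4)·5^(4−1) = 1·125 = 125 (Konheim–Weiss)
Example (4,4,3,3) → sorted (3,3,4,4): b_1=3>1, not a PF.
So 256 − 125 = 131 fail.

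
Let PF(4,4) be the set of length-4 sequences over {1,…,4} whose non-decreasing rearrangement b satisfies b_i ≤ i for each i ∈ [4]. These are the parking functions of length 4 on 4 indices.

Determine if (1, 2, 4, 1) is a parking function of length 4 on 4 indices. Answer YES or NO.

YES

Order a: b = (1, 1, 2, 4).
  b_1=1 ≤ 1
  b_2=1 ≤ 2
  b_3=2 ≤ 3
  b_4=4 ≤ 4
All bounds hold ⇒ YES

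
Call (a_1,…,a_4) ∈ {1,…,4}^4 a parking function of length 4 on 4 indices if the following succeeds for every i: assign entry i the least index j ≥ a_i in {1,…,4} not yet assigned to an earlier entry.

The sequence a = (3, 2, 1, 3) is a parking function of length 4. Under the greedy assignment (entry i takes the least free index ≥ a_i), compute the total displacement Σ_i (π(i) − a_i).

1

Σπ = 4·5/2 = 10 (π permutes [4]); Σa = 3+2+1+3 = 9; disp = 10−9 = 1.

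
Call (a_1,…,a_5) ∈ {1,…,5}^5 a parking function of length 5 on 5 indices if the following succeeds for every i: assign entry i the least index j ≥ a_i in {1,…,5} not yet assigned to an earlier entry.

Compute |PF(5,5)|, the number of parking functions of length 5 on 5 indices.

1296

Count = 1·6^4 = 1 · 1296 = 1296 (Pollak)
One tuple (5,4,2,1,2) → sorted (1,2,2,4,5): b_i ≤ i ∀i, a PF.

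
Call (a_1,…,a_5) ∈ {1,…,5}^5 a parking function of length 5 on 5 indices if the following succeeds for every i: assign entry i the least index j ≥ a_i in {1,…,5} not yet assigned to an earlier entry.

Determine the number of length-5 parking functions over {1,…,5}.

#PF = 1·6^4 = 1 · 1296 = 1296 [KW]
Check (1,5,3,4,2) → sorted (1,2,3,4,5): b_i ≤ i ∀i, a PF.

1296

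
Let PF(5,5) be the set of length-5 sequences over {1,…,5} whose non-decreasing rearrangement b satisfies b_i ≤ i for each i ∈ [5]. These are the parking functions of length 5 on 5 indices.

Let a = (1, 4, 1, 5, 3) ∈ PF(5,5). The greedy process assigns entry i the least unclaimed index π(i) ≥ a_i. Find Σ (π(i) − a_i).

1

Σπ(i) = 1+…+5 = 15; Σa = 1+4+1+5+3 = 14; disp = 15−14 = 1.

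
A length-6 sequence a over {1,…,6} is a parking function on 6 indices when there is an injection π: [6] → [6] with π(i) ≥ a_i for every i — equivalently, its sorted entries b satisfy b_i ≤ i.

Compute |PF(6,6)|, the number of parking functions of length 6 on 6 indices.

16807

|PF(6,6)| = (6+1−6)·(6+1)^{6−1} = 1 · 16807 = 16807 (Pollak)
One tuple (5,3,5,1,3,2) → sorted (1,2,3,3,5,5): b_i ≤ i ∀i, a PF.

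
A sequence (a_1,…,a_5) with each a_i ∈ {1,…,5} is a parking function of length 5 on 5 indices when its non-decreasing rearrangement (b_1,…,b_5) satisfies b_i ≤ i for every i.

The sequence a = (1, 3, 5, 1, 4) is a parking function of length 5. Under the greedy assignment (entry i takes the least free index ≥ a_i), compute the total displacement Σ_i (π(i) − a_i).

1

Σπ(i) = 1+…+5 = 15; Σa = 1+3+5+1+4 = 14; disp = 15−14 = 1.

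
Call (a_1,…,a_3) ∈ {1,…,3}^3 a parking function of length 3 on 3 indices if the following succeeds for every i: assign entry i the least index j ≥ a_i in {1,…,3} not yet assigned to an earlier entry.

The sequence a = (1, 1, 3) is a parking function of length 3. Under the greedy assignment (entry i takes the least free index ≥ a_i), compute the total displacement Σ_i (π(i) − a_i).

Σπ = 6 ({1..3} each once); Σa = 1+1+3 = 5; disp = 6−5 = 1.

1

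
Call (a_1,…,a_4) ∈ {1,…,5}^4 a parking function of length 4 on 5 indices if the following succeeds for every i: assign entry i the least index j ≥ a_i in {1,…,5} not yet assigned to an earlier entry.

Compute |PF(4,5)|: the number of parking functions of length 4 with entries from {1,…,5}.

432

#PF = (5+1−4)·(5+1)^{4−1} = 2×216 = 432 (Pollak)
E.g. (5,2,4,3) → sorted (2,3,4,5): b_i ≤ 1+i ∀i, a PF.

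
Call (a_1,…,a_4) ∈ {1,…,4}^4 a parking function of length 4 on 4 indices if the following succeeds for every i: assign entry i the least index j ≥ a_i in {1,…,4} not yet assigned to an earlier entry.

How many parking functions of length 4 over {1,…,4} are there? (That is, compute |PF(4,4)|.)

|PF(4,4)| = (4−4+1)·(4+1)^(4−1) = 1·125 = 125
Example (1,4,2,3) → sorted (1,2,3,4): b_i ≤ i ∀i, a PF.

125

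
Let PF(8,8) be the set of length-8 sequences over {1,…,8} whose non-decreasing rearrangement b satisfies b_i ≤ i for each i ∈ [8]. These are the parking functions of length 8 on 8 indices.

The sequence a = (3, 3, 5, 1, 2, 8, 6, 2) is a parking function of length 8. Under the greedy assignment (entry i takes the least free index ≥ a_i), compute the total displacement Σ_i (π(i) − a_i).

Σπ = 36 ({1..8} each once); Σa = 3+3+5+1+2+8+6+2 = 30; disp = 36−30 = 6.

6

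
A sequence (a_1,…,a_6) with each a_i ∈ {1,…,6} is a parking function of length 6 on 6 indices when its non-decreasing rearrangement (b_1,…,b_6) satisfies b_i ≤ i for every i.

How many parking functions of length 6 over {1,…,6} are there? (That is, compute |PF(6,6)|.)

16807

Count = (6−6+1)·(6+1)^(6−1) = 1·16807 = 16807
Check (4,2,1,4,1,1) → sorted (1,1,1,2,4,4): b_i ≤ i ∀i, a PF.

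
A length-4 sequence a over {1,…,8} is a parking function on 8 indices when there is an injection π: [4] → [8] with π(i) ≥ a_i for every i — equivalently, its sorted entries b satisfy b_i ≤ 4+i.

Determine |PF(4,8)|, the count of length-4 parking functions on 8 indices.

Count = (9−4)·9^(4−1) = 5·729 = 3645 [KW]
E.g. (3,1,1,3) → sorted (1,1,3,3): b_i ≤ 4+i ∀i, a PF.

3645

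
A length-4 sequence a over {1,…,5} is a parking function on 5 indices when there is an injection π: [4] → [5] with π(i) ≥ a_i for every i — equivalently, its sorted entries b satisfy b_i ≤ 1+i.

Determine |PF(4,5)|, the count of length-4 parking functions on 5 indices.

432

|PF| = 2·6^3 = 2 · 216 = 432 [KW]
E.g. (5,1,3,3) → sorted (1,3,3,5): b_i ≤ 1+i ∀i, a PF.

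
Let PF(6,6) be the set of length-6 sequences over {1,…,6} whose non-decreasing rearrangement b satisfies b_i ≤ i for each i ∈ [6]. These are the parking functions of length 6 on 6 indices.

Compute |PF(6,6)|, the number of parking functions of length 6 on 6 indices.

Count = 1·7^5 = 1×16807 = 16807 (Konheim–Weiss)
One tuple (3,4,2,4,1,5) → sorted (1,2,3,4,4,5): b_i ≤ i ∀i, a PF.

16807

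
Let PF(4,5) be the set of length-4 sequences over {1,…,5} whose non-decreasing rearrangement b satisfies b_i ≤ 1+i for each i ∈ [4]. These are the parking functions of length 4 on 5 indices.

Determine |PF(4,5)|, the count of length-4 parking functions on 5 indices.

432

|PF(4,5)| = 2·6^3 = 2 · 216 = 432 [KW]
Check (5,3,1,4) → sorted (1,3,4,5): b_i ≤ 1+i ∀i, a PF.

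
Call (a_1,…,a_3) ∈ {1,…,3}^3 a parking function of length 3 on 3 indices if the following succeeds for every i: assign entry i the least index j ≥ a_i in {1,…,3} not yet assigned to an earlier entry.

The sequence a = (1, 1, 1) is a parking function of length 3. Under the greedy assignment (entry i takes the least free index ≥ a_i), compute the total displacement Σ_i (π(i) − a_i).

Σπ = 3·4/2 = 6 (π permutes [3]); Σa = 1+1+1 = 3; disp = 6−3 = 3.

3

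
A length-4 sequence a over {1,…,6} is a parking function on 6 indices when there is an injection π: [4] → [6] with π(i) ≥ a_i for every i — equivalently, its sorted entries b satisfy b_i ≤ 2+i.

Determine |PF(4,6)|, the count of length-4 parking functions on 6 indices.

1029

Count = (6−4+1)·(6+1)^(4−1) = 3·343 = 1029 [KW]
Check (1,4,2,5) → sorted (1,2,4,5): b_i ≤ 2+i ∀i, a PF.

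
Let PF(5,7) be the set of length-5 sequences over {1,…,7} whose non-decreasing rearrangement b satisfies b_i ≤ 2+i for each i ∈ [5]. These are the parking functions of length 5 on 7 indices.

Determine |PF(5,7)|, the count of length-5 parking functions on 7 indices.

#PF = (8−5)·8^(5−1) = 3×4096 = 12288
One tuple (1,4,2,4,1) → sorted (1,1,2,4,4): b_i ≤ 2+i ∀i, a PF.

12288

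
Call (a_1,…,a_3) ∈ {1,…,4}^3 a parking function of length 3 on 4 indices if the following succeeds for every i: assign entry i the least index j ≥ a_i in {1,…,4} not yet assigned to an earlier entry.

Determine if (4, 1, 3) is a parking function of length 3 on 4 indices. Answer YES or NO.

YES

Rearranged: b = (1, 3, 4).
  b_1=1 ≤ 2
  b_2=3 ≤ 3
  b_3=4 ≤ 4
All bounds hold ⇒ YES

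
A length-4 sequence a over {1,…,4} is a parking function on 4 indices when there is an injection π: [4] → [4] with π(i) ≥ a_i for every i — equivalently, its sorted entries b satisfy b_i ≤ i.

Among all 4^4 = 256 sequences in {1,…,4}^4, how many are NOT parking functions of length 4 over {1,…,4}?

131

|PF| = (4+1−4)·(4+1)^{4−1} = 1 · 125 = 125 (Konheim–Weiss)
Check (4,3,4,3) → sorted (3,3,4,4): b_1=3>1, not a PF.
4^4 − 125 = 256 − 125 = 131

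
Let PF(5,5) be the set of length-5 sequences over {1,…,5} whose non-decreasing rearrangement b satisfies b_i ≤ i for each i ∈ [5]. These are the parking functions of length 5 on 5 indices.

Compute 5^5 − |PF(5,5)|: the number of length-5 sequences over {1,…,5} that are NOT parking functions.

|PF(5,5)| = (6−5)·6^(5−1) = 1 · 1296 = 1296
E.g. (4,1,5,3,5) → sorted (1,3,4,5,5): b_2=3>2, not a PF.
Total 3125; non-PF = 3125−1296 = 1829

1829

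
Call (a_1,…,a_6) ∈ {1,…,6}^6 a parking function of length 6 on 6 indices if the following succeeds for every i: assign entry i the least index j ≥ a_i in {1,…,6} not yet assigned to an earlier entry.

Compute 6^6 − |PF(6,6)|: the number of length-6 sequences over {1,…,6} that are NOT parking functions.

|PF(6,6)| = (7−6)·7^(6−1) = 1×16807 = 16807
E.g. (4,5,5,6,1,6) → sorted (1,4,5,5,6,6): b_2=4>2, not a PF.
Total 46656; non-PF = 46656−16807 = 29849

29849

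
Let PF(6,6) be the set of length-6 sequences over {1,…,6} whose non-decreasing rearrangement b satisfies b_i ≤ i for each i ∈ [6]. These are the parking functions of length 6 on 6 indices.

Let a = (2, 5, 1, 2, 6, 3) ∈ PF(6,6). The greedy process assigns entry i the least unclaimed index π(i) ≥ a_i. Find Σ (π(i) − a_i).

2

Σπ = 6·7/2 = 21 (π permutes [6]); Σa = 2+5+1+2+6+3 = 19; disp = 21−19 = 2.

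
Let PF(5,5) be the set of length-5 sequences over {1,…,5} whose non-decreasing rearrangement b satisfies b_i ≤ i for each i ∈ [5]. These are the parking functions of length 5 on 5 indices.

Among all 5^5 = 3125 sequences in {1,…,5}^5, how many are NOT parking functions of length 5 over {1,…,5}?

Count = (6−5)·6^(5−1) = 1·1296 = 1296 [KW]
E.g. (4,3,5,2,5) → sorted (2,3,4,5,5): b_1=2>1, not a PF.
Total 3125; non-PF = 3125−1296 = 1829

1829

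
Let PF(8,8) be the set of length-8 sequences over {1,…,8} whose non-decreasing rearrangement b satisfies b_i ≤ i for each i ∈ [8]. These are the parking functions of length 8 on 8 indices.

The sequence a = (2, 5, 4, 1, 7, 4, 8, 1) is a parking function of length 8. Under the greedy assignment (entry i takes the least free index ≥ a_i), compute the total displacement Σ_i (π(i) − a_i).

Σπ = 8·9/2 = 36 (π permutes [8]); Σa = 2+5+4+1+7+4+8+1 = 32; disp = 36−32 = 4.

4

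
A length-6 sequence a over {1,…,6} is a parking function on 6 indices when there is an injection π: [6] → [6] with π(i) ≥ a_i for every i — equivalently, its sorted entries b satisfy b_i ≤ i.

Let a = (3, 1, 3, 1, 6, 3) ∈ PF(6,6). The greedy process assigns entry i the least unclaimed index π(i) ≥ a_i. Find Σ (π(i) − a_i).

4

Σπ = 21 ({1..6} each once); Σa = 3+1+3+1+6+3 = 17; disp = 21−17 = 4.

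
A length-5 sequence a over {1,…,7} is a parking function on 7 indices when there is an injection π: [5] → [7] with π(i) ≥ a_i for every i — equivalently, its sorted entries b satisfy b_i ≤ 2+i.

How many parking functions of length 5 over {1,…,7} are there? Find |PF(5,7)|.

Count = (8−5)·8^(5−1) = 3 · 4096 = 12288 [KW]
One tuple (4,1,6,3,1) → sorted (1,1,3,4,6): b_i ≤ 2+i ∀i, a PF.

12288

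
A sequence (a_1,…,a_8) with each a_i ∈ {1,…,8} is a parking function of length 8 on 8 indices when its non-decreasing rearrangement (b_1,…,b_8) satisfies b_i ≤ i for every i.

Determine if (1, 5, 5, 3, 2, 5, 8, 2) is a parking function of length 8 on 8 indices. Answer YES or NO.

YES

Rearranged: b = (1, 2, 2, 3, 5, 5, 5, 8).
  b_1=1 ≤ 1
  b_2=2 ≤ 2
  b_3=2 ≤ 3
  b_4=3 ≤ 4
  b_5=5 ≤ 5
  b_6=5 ≤ 6
  b_7=5 ≤ 7
  b_8=8 ≤ 8
All bounds hold ⇒ YES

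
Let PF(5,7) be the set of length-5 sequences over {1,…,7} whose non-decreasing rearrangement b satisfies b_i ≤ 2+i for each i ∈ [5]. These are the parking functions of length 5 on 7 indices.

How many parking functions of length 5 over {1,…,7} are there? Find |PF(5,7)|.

Count = (7−5+1)·(7+1)^(5−1) = 3·4096 = 12288 [KW]
Example (6,1,5,7,1) → sorted (1,1,5,6,7): b_i ≤ 2+i ∀i, a PF.

12288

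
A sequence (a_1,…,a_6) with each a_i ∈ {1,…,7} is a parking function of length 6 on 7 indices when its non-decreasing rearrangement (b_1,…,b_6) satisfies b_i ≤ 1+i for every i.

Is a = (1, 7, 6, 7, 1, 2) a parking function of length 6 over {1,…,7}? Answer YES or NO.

Sorted: b = (1, 1, 2, 6, 7, 7).
  b_1=1 ≤ 2
  b_2=1 ≤ 3
  b_3=2 ≤ 4
  b_4=6 > 5
  fails at i=4 ⇒ NO

NO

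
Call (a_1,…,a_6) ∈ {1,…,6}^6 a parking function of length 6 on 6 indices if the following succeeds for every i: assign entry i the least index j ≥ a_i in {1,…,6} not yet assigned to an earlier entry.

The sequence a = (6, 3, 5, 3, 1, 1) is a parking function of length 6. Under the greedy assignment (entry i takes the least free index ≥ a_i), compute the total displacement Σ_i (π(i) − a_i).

2

Σπ = 6·7/2 = 21 (π permutes [6]); Σa = 6+3+5+3+1+1 = 19; disp = 21−19 = 2.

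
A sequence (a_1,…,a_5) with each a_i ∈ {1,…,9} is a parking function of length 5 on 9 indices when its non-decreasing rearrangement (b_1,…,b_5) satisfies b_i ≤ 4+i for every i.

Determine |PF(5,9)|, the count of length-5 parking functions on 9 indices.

50000

#PF = (9+1−5)·(9+1)^{5−1} = 5 · 10000 = 50000 (Pollak)
Example (2,4,1,6,4) → sorted (1,2,4,4,6): b_i ≤ 4+i ∀i, a PF.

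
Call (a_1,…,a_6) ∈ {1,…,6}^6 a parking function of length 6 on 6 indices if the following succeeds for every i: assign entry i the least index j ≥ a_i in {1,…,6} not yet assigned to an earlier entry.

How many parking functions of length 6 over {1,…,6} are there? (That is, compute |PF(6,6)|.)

16807

Count = 1·7^5 = 1×16807 = 16807
One tuple (1,1,3,3,5,2) → sorted (1,1,2,3,3,5): b_i ≤ i ∀i, a PF.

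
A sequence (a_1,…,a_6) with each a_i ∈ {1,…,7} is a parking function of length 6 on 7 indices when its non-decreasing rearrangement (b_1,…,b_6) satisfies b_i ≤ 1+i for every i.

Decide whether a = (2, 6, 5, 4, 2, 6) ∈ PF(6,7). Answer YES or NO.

Rearranged: b = (2, 2, 4, 5, 6, 6).
  b_1=2 ≤ 2
  b_2=2 ≤ 3
  b_3=4 ≤ 4
  b_4=5 ≤ 5
  b_5=6 ≤ 6
  b_6=6 ≤ 7
All bounds hold ⇒ YES

YES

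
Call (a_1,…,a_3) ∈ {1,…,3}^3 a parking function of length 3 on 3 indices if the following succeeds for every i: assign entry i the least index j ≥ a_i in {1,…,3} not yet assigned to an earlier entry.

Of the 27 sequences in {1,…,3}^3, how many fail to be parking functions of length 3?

#PF = (4−3)·4^(3−1) = 1·16 = 16 (Pollak)
Example (1,3,3) → sorted (1,3,3): b_2=3>2, not a PF.
So 27 − 16 = 11 fail.

11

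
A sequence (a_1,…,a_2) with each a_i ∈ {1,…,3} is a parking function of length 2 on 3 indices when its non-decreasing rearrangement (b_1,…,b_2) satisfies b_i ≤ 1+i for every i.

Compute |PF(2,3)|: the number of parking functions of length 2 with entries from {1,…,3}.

8

|PF(2,3)| = (4−2)·4^(2−1) = 2·4 = 8 [KW]
Example (3,2) → sorted (2,3): b_i ≤ 1+i ∀i, a PF.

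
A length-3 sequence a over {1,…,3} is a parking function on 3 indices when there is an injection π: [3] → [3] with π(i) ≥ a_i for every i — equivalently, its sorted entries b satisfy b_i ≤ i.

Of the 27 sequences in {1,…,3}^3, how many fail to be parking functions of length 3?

#PF = (3+1−3)·(3+1)^{3−1} = 1·16 = 16
E.g. (2,2,3) → sorted (2,2,3): b_1=2>1, not a PF.
So 27 − 16 = 11 fail.

11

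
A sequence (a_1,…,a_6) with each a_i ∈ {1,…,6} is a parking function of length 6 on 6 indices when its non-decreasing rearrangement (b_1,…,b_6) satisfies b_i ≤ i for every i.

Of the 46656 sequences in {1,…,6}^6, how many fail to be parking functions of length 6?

|PF(6,6)| = (6+1−6)·(6+1)^{6−1} = 1·16807 = 16807 [KW]
Example (6,1,6,6,5,6) → sorted (1,5,6,6,6,6): b_2=5>2, not a PF.
6^6 − 16807 = 46656 − 16807 = 29849

29849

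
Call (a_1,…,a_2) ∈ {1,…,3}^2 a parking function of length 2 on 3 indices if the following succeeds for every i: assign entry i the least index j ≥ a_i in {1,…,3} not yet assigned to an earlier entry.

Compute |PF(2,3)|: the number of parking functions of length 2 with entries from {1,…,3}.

8

|PF(2,3)| = (3−2+1)·(3+1)^(2−1) = 2·4 = 8 [KW]
One tuple (3,1) → sorted (1,3): b_i ≤ 1+i ∀i, a PF.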